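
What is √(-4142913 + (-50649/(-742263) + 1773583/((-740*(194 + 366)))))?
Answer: I*√555523968093950246510373/366183080 ≈ 2035.4*I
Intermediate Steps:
√(-4142913 + (-50649/(-742263) + 1773583/((-740*(194 + 366))))) = √(-4142913 + (-50649*(-1/742263) + 1773583/((-740*560)))) = √(-4142913 + (16883/247421 + 1773583/(-414400))) = √(-4142913 + (16883/247421 + 1773583*(-1/414400))) = √(-4142913 + (16883/247421 - 253369/59200)) = √(-4142913 - 61689337749/14647323200) = √(-60682647389819349/14647323200) = I*√555523968093950246510373/366183080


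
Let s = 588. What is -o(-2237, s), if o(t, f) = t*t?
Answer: -5004169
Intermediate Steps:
o(t, f) = t**2
-o(-2237, s) = -1*(-2237)**2 = -1*5004169 = -5004169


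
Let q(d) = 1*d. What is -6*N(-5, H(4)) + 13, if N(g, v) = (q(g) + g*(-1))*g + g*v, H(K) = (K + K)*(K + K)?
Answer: 1933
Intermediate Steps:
q(d) = d
H(K) = 4*K² (H(K) = (2*K)*(2*K) = 4*K²)
N(g, v) = g*v (N(g, v) = (g + g*(-1))*g + g*v = (g - g)*g + g*v = 0*g + g*v = 0 + g*v = g*v)
-6*N(-5, H(4)) + 13 = -(-30)*4*4² + 13 = -(-30)*4*16 + 13 = -(-30)*64 + 13 = -6*(-320) + 13 = 1920 + 13 = 1933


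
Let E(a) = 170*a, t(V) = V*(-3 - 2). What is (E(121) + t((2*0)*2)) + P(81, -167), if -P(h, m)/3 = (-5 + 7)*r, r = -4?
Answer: 20594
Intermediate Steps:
t(V) = -5*V (t(V) = V*(-5) = -5*V)
P(h, m) = 24 (P(h, m) = -3*(-5 + 7)*(-4) = -6*(-4) = -3*(-8) = 24)
(E(121) + t((2*0)*2)) + P(81, -167) = (170*121 - 5*2*0*2) + 24 = (20570 - 0*2) + 24 = (20570 - 5*0) + 24 = (20570 + 0) + 24 = 20570 + 24 = 20594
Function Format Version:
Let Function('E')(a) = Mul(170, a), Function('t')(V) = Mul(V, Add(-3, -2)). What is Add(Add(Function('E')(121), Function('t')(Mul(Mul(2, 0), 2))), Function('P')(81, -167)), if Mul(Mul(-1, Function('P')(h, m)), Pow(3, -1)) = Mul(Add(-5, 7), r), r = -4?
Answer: 20594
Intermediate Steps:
Function('t')(V) = Mul(-5, V) (Function('t')(V) = Mul(V, -5) = Mul(-5, V))
Function('P')(h, m) = 24 (Function('P')(h, m) = Mul(-3, Mul(Add(-5, 7), -4)) = Mul(-3, Mul(2, -4)) = Mul(-3, -8) = 24)
Add(Add(Function('E')(121), Function('t')(Mul(Mul(2, 0), 2))), Function('P')(81, -167)) = Add(Add(Mul(170, 121), Mul(-5, Mul(Mul(2, 0), 2))), 24) = Add(Add(20570, Mul(-5, Mul(0, 2))), 24) = Add(Add(20570, Mul(-5, 0)), 24) = Add(Add(20570, 0), 24) = Add(20570, 24) = 20594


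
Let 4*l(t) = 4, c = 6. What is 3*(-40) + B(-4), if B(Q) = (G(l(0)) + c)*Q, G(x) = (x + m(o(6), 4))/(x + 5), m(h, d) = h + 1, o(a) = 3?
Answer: -442/3 ≈ -147.33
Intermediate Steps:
m(h, d) = 1 + h
l(t) = 1 (l(t) = (¼)*4 = 1)
G(x) = (4 + x)/(5 + x) (G(x) = (x + (1 + 3))/(x + 5) = (x + 4)/(5 + x) = (4 + x)/(5 + x))
B(Q) = 41*Q/6 (B(Q) = ((4 + 1)/(5 + 1) + 6)*Q = (5/6 + 6)*Q = ((⅙)*5 + 6)*Q = (⅚ + 6)*Q = 41*Q/6)
3*(-40) + B(-4) = 3*(-40) + (41/6)*(-4) = -120 - 82/3 = -442/3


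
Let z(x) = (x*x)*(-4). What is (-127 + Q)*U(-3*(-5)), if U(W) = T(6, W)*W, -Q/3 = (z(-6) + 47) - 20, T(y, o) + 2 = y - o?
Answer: -36960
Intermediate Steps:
T(y, o) = -2 + y - o (T(y, o) = -2 + (y - o) = -2 + y - o)
z(x) = -4*x**2 (z(x) = x**2*(-4) = -4*x**2)
Q = 351 (Q = -3*((-4*(-6)**2 + 47) - 20) = -3*((-4*36 + 47) - 20) = -3*((-144 + 47) - 20) = -3*(-97 - 20) = -3*(-117) = 351)
U(W) = W*(4 - W) (U(W) = (-2 + 6 - W)*W = (4 - W)*W = W*(4 - W))
(-127 + Q)*U(-3*(-5)) = (-127 + 351)*((-3*(-5))*(4 - (-3)*(-5))) = 224*(15*(4 - 1*15)) = 224*(15*(4 - 15)) = 224*(15*(-11)) = 224*(-165) = -36960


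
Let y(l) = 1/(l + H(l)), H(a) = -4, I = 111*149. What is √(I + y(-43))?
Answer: 2*√9133651/47 ≈ 128.60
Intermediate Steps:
I = 16539
y(l) = 1/(-4 + l) (y(l) = 1/(l - 4) = 1/(-4 + l))
√(I + y(-43)) = √(16539 + 1/(-4 - 43)) = √(16539 + 1/(-47)) = √(16539 - 1/47) = √(777332/47) = 2*√9133651/47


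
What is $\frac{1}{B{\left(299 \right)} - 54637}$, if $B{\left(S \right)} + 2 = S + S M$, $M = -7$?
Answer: $- \frac{1}{56433} \approx -1.772 \cdot 10^{-5}$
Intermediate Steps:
$B{\left(S \right)} = -2 - 6 S$ ($B{\left(S \right)} = -2 + \left(S + S \left(-7\right)\right) = -2 + \left(S - 7 S\right) = -2 - 6 S$)
$\frac{1}{B{\left(299 \right)} - 54637} = \frac{1}{\left(-2 - 1794\right) - 54637} = \frac{1}{-1796 - 54637} = \frac{1}{-56433} = - \frac{1}{56433}$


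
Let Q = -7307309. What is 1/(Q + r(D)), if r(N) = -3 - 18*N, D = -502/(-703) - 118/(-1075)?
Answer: -755725/5522329568072 ≈ -1.3685e-7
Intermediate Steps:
D = 622604/755725 (D = -502*(-1/703) - 118*(-1/1075) = 502/703 + 118/1075 = 622604/755725 ≈ 0.82385)
1/(Q + r(D)) = 1/(-7307309 + (-3 - 18*622604/755725)) = 1/(-7307309 + (-3 - 11206872/755725)) = 1/(-7307309 - 13474047/755725) = 1/(-5522329568072/755725) = -755725/5522329568072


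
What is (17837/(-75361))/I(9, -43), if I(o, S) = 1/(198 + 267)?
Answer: -267555/2431 ≈ -110.06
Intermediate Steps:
I(o, S) = 1/465
(17837/(-75361))/I(9, -43) = (17837/(-75361))/(1/465) = (17837*(-1/75361))*465 = -17837/75361*465 = -267555/2431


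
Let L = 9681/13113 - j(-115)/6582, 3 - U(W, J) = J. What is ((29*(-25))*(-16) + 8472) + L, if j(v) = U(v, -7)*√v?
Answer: 87737939/4371 - 5*I*√115/3291 ≈ 20073.0 - 0.016293*I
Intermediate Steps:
U(W, J) = 3 - J
j(v) = 10*√v (j(v) = (3 - 1*(-7))*√v = (3 + 7)*√v = 10*√v)
L = 3227/4371 - 5*I*√115/3291 (L = 9681/13113 - 10*√(-115)/6582 = 9681*(1/13113) - 10*I*√115*(1/6582) = 3227/4371 - 10*I*√115*(1/6582) = 3227/4371 - 5*I*√115/3291 ≈ 0.73827 - 0.016293*I)
((29*(-25))*(-16) + 8472) + L = ((29*(-25))*(-16) + 8472) + (3227/4371 - 5*I*√115/3291) = (-725*(-16) + 8472) + (3227/4371 - 5*I*√115/3291) = (11600 + 8472) + (3227/4371 - 5*I*√115/3291) = 20072 + (3227/4371 - 5*I*√115/3291) = 87737939/4371 - 5*I*√115/3291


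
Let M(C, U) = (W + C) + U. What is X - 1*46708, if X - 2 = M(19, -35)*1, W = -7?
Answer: -46729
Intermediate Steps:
M(C, U) = -7 + C + U (M(C, U) = (-7 + C) + U = -7 + C + U)
X = -21 (X = 2 + (-7 + 19 - 35)*1 = 2 - 23*1 = 2 - 23 = -21)
X - 1*46708 = -21 - 1*46708 = -21 - 46708 = -46729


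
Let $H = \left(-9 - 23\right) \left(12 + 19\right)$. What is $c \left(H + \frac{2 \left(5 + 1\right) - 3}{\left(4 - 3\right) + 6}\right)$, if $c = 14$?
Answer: $-13870$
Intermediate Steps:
$H = -992$ ($H = \left(-32\right) 31 = -992$)
$c \left(H + \frac{2 \left(5 + 1\right) - 3}{\left(4 - 3\right) + 6}\right) = 14 \left(-992 + \frac{2 \left(5 + 1\right) - 3}{\left(4 - 3\right) + 6}\right) = 14 \left(-992 + \frac{2 \cdot 6 - 3}{\left(4 - 3\right) + 6}\right) = 14 \left(-992 + \frac{12 - 3}{1 + 6}\right) = 14 \left(-992 + \frac{9}{7}\right) = 14 \left(- \frac{6935}{7}\right) = -13870$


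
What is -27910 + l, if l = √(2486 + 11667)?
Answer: -27910 + √14153 ≈ -27791.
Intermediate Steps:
l = √14153 ≈ 118.97
-27910 + l = -27910 + √14153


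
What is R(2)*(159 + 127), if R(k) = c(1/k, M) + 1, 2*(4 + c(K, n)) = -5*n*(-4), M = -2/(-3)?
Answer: 3146/3 ≈ 1048.7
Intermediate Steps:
M = ⅔ (M = -2*(-⅓) = ⅔ ≈ 0.66667)
c(K, n) = -4 + 10*n (c(K, n) = -4 + (-5*n*(-4))/2 = -4 + (20*n)/2 = -4 + 10*n)
R(k) = 11/3 (R(k) = (-4 + 10*(⅔)) + 1 = (-4 + 20/3) + 1 = 8/3 + 1 = 11/3)
R(2)*(159 + 127) = 11*(159 + 127)/3 = (11/3)*286 = 3146/3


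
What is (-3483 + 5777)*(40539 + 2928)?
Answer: 99713298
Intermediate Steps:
(-3483 + 5777)*(40539 + 2928) = 2294*43467 = 99713298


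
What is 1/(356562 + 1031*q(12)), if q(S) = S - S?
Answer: 1/356562 ≈ 2.8046e-6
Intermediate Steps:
q(S) = 0
1/(356562 + 1031*q(12)) = 1/(356562 + 1031*0) = 1/(356562 + 0) = 1/356562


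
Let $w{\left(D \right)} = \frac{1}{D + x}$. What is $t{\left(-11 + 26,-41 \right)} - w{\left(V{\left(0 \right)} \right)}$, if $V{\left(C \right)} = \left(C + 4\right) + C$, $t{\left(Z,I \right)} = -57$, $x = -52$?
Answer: $- \frac{2735}{48} \approx -56.979$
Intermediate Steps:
$V{\left(C \right)} = 4 + 2 C$ ($V{\left(C \right)} = \left(4 + C\right) + C = 4 + 2 C$)
$w{\left(D \right)} = \frac{1}{-52 + D}$ ($w{\left(D \right)} = \frac{1}{D - 52} = \frac{1}{-52 + D}$)
$t{\left(-11 + 26,-41 \right)} - w{\left(V{\left(0 \right)} \right)} = -57 - \frac{1}{-52 + \left(4 + 2 \cdot 0\right)} = -57 - \frac{1}{-52 + \left(4 + 0\right)} = -57 - \frac{1}{-52 + 4} = -57 - \frac{1}{-48} = -57 - - \frac{1}{48} = -57 + \frac{1}{48} = - \frac{2735}{48}$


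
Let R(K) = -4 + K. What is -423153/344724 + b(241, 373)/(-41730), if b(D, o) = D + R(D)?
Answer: -2970492127/2397555420 ≈ -1.2390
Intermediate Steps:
b(D, o) = -4 + 2*D (b(D, o) = D + (-4 + D) = -4 + 2*D)
-423153/344724 + b(241, 373)/(-41730) = -423153/344724 + (-4 + 2*241)/(-41730) = -423153*1/344724 + (-4 + 482)*(-1/41730) = -141051/114908 + 478*(-1/41730) = -141051/114908 - 239/20865 = -2970492127/2397555420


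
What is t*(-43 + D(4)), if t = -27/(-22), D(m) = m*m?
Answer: -729/22 ≈ -33.136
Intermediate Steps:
D(m) = m²
t = 27/22 (t = -27*(-1/22) = 27/22 ≈ 1.2273)
t*(-43 + D(4)) = 27*(-43 + 4²)/22 = 27*(-43 + 16)/22 = (27/22)*(-27) = -729/22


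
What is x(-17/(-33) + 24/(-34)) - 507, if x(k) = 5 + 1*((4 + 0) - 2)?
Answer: -500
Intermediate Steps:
x(k) = 7 (x(k) = 5 + 1*(4 - 2) = 5 + 1*2 = 5 + 2 = 7)
x(-17/(-33) + 24/(-34)) - 507 = 7 - 507 = -500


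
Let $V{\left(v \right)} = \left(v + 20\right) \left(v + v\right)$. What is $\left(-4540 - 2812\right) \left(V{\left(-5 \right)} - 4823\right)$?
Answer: $36561496$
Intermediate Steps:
$V{\left(v \right)} = 2 v \left(20 + v\right)$ ($V{\left(v \right)} = \left(20 + v\right) 2 v = 2 v \left(20 + v\right)$)
$\left(-4540 - 2812\right) \left(V{\left(-5 \right)} - 4823\right) = \left(-4540 - 2812\right) \left(2 \left(-5\right) \left(20 - 5\right) - 4823\right) = - 7352 \left(2 \left(-5\right) 15 - 4823\right) = - 7352 \left(-150 - 4823\right) = \left(-7352\right) \left(-4973\right) = 36561496$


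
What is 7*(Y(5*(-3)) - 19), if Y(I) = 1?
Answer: -126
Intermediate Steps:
7*(Y(5*(-3)) - 19) = 7*(1 - 19) = 7*(-18) = -126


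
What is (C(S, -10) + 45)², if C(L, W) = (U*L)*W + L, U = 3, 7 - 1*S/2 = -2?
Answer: 227529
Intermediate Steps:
S = 18 (S = 14 - 2*(-2) = 14 + 4 = 18)
C(L, W) = L + 3*L*W (C(L, W) = (3*L)*W + L = 3*L*W + L = L + 3*L*W)
(C(S, -10) + 45)² = (18*(1 + 3*(-10)) + 45)² = (18*(1 - 30) + 45)² = (18*(-29) + 45)² = (-522 + 45)² = (-477)² = 227529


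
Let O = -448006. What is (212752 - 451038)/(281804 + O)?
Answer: 119143/83101 ≈ 1.4337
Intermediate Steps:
(212752 - 451038)/(281804 + O) = (212752 - 451038)/(281804 - 448006) = -238286/(-166202) = -238286*(-1/166202) = 119143/83101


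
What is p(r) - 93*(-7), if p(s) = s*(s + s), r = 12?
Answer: 939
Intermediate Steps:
p(s) = 2*s**2 (p(s) = s*(2*s) = 2*s**2)
p(r) - 93*(-7) = 2*12**2 - 93*(-7) = 2*144 + 651 = 288 + 651 = 939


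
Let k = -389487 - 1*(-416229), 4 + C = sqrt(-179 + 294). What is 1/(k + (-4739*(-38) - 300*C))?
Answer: 26003/5407954322 + 75*sqrt(115)/10815908644 ≈ 4.8826e-6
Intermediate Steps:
C = -4 + sqrt(115) (C = -4 + sqrt(-179 + 294) = -4 + sqrt(115) ≈ 6.7238)
k = 26742 (k = -389487 + 416229 = 26742)
1/(k + (-4739*(-38) - 300*C)) = 1/(26742 + (-4739*(-38) - 300*(-4 + sqrt(115)))) = 1/(26742 + (180082 + (1200 - 300*sqrt(115)))) = 1/(26742 + (181282 - 300*sqrt(115))) = 1/(208024 - 300*sqrt(115))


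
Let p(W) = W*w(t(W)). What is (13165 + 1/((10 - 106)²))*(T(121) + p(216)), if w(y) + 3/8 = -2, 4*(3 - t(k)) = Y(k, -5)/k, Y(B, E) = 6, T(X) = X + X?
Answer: -32880061711/9216 ≈ -3.5677e+6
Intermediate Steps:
T(X) = 2*X
t(k) = 3 - 3/(2*k)
w(y) = -19/8 (w(y) = -3/8 - 2 = -19/8)
p(W) = -19*W/8 (p(W) = W*(-19/8) = -19*W/8)
(13165 + 1/((10 - 106)²))*(T(121) + p(216)) = (13165 + 1/((10 - 106)²))*(2*121 - 19/8*216) = (13165 + 1/((-96)²))*(242 - 513) = (13165 + 1/9216)*(-271) = (121328641/9216)*(-271) = -32880061711/9216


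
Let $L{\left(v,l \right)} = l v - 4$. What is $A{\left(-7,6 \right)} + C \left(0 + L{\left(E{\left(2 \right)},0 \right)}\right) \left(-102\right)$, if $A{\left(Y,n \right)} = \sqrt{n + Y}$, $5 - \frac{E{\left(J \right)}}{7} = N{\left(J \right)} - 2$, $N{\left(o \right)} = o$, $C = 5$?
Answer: $2040 + i \approx 2040.0 + 1.0 i$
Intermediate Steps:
$E{\left(J \right)} = 49 - 7 J$ ($E{\left(J \right)} = 35 - 7 \left(J - 2\right) = 35 - 7 \left(-2 + J\right) = 35 - \left(-14 + 7 J\right) = 49 - 7 J$)
$L{\left(v,l \right)} = -4 + l v$
$A{\left(Y,n \right)} = \sqrt{Y + n}$
$A{\left(-7,6 \right)} + C \left(0 + L{\left(E{\left(2 \right)},0 \right)}\right) \left(-102\right) = \sqrt{-7 + 6} + 5 \left(0 - \left(4 + 0 \left(49 - 14\right)\right)\right) \left(-102\right) = \sqrt{-1} + 5 \left(0 - \left(4 + 0 \left(49 - 14\right)\right)\right) \left(-102\right) = i + 5 \left(0 + \left(-4 + 0 \cdot 35\right)\right) \left(-102\right) = i + 5 \left(0 + \left(-4 + 0\right)\right) \left(-102\right) = i + 5 \left(0 - 4\right) \left(-102\right) = i + 5 \left(-4\right) \left(-102\right) = i - -2040 = i + 2040 = 2040 + i$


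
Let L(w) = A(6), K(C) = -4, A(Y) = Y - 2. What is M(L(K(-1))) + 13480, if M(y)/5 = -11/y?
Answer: 53865/4 ≈ 13466.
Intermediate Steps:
A(Y) = -2 + Y
L(w) = 4 (L(w) = -2 + 6 = 4)
M(y) = -55/y (M(y) = 5*(-11/y) = -55/y)
M(L(K(-1))) + 13480 = -55/4 + 13480 = 53865/4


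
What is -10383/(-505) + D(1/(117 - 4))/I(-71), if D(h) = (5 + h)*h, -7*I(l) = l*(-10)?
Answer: 9413017336/457832495 ≈ 20.560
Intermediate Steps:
I(l) = 10*l/7 (I(l) = -l*(-10)/7 = -(-10)*l/7 = 10*l/7)
D(h) = h*(5 + h)
-10383/(-505) + D(1/(117 - 4))/I(-71) = -10383/(-505) + ((5 + 1/(117 - 4))/(117 - 4))/(((10/7)*(-71))) = -10383*(-1/505) + ((5 + 1/113)/113)/(-710/7) = 10383/505 + ((5 + 1/113)/113)*(-7/710) = 10383/505 + ((1/113)*(566/113))*(-7/710) = 10383/505 + (566/12769)*(-7/710) = 10383/505 - 1981/4532995 = 9413017336/457832495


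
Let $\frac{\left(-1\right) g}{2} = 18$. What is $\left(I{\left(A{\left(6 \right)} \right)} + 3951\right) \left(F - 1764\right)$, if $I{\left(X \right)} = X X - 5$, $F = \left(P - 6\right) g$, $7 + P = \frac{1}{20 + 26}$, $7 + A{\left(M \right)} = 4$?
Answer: $- \frac{117961830}{23} \approx -5.1288 \cdot 10^{6}$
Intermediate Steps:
$g = -36$ ($g = \left(-2\right) 18 = -36$)
$A{\left(M \right)} = -3$ ($A{\left(M \right)} = -7 + 4 = -3$)
$P = - \frac{321}{46}$ ($P = -7 + \frac{1}{20 + 26} = -7 + \frac{1}{46} = - \frac{321}{46} \approx -6.9783$)
$F = \frac{10746}{23}$ ($F = \left(- \frac{321}{46} - 6\right) \left(-36\right) = \left(- \frac{597}{46}\right) \left(-36\right) = \frac{10746}{23} \approx 467.22$)
$I{\left(X \right)} = -5 + X^{2}$ ($I{\left(X \right)} = X^{2} - 5 = -5 + X^{2}$)
$\left(I{\left(A{\left(6 \right)} \right)} + 3951\right) \left(F - 1764\right) = \left(\left(-5 + \left(-3\right)^{2}\right) + 3951\right) \left(\frac{10746}{23} - 1764\right) = \left(\left(-5 + 9\right) + 3951\right) \left(- \frac{29826}{23}\right) = \left(4 + 3951\right) \left(- \frac{29826}{23}\right) = 3955 \left(- \frac{29826}{23}\right) = - \frac{117961830}{23}$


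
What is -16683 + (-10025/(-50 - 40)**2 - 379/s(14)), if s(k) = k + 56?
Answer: -189260653/11340 ≈ -16690.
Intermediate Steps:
s(k) = 56 + k
-16683 + (-10025/(-50 - 40)**2 - 379/s(14)) = -16683 + (-10025/(-50 - 40)**2 - 379/(56 + 14)) = -16683 + (-10025/((-90)**2) - 379/70) = -16683 + (-10025/8100 - 379*1/70) = -16683 + (-10025*1/8100 - 379/70) = -16683 + (-401/324 - 379/70) = -16683 - 75433/11340 = -189260653/11340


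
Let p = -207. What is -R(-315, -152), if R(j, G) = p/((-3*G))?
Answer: 69/152 ≈ 0.45395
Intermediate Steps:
R(j, G) = 69/G (R(j, G) = -207*(-1/(3*G)) = -(-69)/G = 69/G)
-R(-315, -152) = -69/(-152) = -69*(-1)/152 = -1*(-69/152) = 69/152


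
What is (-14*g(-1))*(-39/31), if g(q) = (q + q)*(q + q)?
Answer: 2184/31 ≈ 70.452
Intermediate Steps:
g(q) = 4*q² (g(q) = (2*q)*(2*q) = 4*q²)
(-14*g(-1))*(-39/31) = (-56*(-1)²)*(-39/31) = (-56)*(-39*1/31) = -14*4*(-39/31) = -56*(-39/31) = 2184/31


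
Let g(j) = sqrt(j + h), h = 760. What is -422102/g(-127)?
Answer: -422102*sqrt(633)/633 ≈ -16777.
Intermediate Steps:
g(j) = sqrt(760 + j) (g(j) = sqrt(j + 760) = sqrt(760 + j))
-422102/g(-127) = -422102/sqrt(760 - 127) = -422102*sqrt(633)/633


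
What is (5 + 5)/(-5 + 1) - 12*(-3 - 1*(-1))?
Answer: 43/2 ≈ 21.500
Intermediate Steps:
(5 + 5)/(-5 + 1) - 12*(-3 - 1*(-1)) = 10/(-4) - 12*(-3 + 1) = 10*(-¼) - 12*(-2) = -5/2 + 24 = 43/2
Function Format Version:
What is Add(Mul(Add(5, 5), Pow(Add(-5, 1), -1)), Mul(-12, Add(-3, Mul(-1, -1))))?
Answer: Rational(43, 2) ≈ 21.500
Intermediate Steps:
Add(Mul(Add(5, 5), Pow(Add(-5, 1), -1)), Mul(-12, Add(-3, Mul(-1, -1)))) = Add(Mul(10, Pow(-4, -1)), Mul(-12, Add(-3, 1))) = Add(Mul(10, Rational(-1, 4)), Mul(-12, -2)) = Add(Rational(-5, 2), 24) = Rational(43, 2)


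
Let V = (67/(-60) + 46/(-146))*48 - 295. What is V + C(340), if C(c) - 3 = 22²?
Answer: 44996/365 ≈ 123.28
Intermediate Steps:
C(c) = 487 (C(c) = 3 + 22² = 3 + 484 = 487)
V = -132759/365 (V = (67*(-1/60) + 46*(-1/146))*48 - 295 = (-67/60 - 23/73)*48 - 295 = -6271/4380*48 - 295 = -25084/365 - 295 = -132759/365 ≈ -363.72)
V + C(340) = -132759/365 + 487 = 44996/365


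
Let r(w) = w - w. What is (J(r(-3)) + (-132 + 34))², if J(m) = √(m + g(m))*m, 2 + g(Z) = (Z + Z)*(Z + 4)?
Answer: 9604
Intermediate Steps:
g(Z) = -2 + 2*Z*(4 + Z) (g(Z) = -2 + (Z + Z)*(Z + 4) = -2 + (2*Z)*(4 + Z) = -2 + 2*Z*(4 + Z))
r(w) = 0
J(m) = m*√(-2 + 2*m² + 9*m) (J(m) = √(m + (-2 + 2*m² + 8*m))*m = √(-2 + 2*m² + 9*m)*m = m*√(-2 + 2*m² + 9*m))
(J(r(-3)) + (-132 + 34))² = (0*√(-2 + 2*0² + 9*0) + (-132 + 34))² = (0*√(-2 + 2*0 + 0) - 98)² = (0*√(-2 + 0 + 0) - 98)² = (0*√(-2) - 98)² = (0*(I*√2) - 98)² = (0 - 98)² = (-98)² = 9604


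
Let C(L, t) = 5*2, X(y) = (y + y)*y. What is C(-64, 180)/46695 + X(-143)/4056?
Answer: 376681/37356 ≈ 10.084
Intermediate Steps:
X(y) = 2*y² (X(y) = (2*y)*y = 2*y²)
C(L, t) = 10
C(-64, 180)/46695 + X(-143)/4056 = 10/46695 + (2*(-143)²)/4056 = 10*(1/46695) + (2*20449)*(1/4056) = 2/9339 + 40898*(1/4056) = 2/9339 + 121/12 = 376681/37356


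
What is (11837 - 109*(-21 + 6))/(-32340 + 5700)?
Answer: -842/1665 ≈ -0.50571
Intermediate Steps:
(11837 - 109*(-21 + 6))/(-32340 + 5700) = (11837 - 109*(-15))/(-26640) = (11837 + 1635)*(-1/26640) = 13472*(-1/26640) = -842/1665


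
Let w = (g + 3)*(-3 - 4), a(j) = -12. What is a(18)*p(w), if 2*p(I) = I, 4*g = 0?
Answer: 126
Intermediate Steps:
g = 0 (g = (¼)*0 = 0)
w = -21 (w = (0 + 3)*(-3 - 4) = 3*(-7) = -21)
p(I) = I/2
a(18)*p(w) = -6*(-21) = -12*(-21/2) = 126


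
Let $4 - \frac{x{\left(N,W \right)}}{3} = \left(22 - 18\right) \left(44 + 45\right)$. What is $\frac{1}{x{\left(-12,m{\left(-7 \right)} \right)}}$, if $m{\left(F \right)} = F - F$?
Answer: $- \frac{1}{1056} \approx -0.00094697$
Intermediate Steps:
$m{\left(F \right)} = 0$
$x{\left(N,W \right)} = -1056$ ($x{\left(N,W \right)} = 12 - 3 \left(22 - 18\right) \left(44 + 45\right) = 12 - 3 \cdot 4 \cdot 89 = 12 - 1068 = -1056$)
$\frac{1}{x{\left(-12,m{\left(-7 \right)} \right)}} = \frac{1}{-1056} = - \frac{1}{1056}$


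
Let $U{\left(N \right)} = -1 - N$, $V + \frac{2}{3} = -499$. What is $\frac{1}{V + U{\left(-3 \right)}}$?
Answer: $- \frac{3}{1493} \approx -0.0020094$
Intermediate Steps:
$V = - \frac{1499}{3}$ ($V = - \frac{2}{3} - 499 = - \frac{1499}{3} \approx -499.67$)
$\frac{1}{V + U{\left(-3 \right)}} = \frac{1}{- \frac{1499}{3} - -2} = \frac{1}{- \frac{1499}{3} + \left(-1 + 3\right)} = \frac{1}{- \frac{1499}{3} + 2} = \frac{1}{- \frac{1493}{3}} = - \frac{3}{1493}$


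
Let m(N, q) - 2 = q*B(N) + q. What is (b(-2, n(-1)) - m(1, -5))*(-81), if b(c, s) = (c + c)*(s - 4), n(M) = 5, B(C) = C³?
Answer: -324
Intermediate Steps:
m(N, q) = 2 + q + q*N³ (m(N, q) = 2 + (q*N³ + q) = 2 + (q + q*N³) = 2 + q + q*N³)
b(c, s) = 2*c*(-4 + s) (b(c, s) = (2*c)*(-4 + s) = 2*c*(-4 + s))
(b(-2, n(-1)) - m(1, -5))*(-81) = (2*(-2)*(-4 + 5) - (2 - 5 - 5*1³))*(-81) = (2*(-2)*1 - (2 - 5 - 5*1))*(-81) = (-4 - (2 - 5 - 5))*(-81) = (-4 - 1*(-8))*(-81) = (-4 + 8)*(-81) = 4*(-81) = -324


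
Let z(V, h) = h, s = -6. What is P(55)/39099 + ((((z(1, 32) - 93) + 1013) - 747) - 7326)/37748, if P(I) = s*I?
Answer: -96960273/491969684 ≈ -0.19709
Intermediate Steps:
P(I) = -6*I
P(55)/39099 + ((((z(1, 32) - 93) + 1013) - 747) - 7326)/37748 = -6*55/39099 + ((((32 - 93) + 1013) - 747) - 7326)/37748 = -330*1/39099 + (((-61 + 1013) - 747) - 7326)*(1/37748) = -110/13033 + ((952 - 747) - 7326)*(1/37748) = -110/13033 + (205 - 7326)*(1/37748) = -110/13033 - 7121*1/37748 = -110/13033 - 7121/37748 = -96960273/491969684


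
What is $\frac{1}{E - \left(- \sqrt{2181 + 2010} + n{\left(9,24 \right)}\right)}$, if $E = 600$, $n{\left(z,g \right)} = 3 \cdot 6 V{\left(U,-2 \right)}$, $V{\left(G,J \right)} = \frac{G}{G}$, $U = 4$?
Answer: $\frac{194}{111511} - \frac{\sqrt{4191}}{334533} \approx 0.0015462$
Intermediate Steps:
$V{\left(G,J \right)} = 1$
$n{\left(z,g \right)} = 18$ ($n{\left(z,g \right)} = 3 \cdot 6 \cdot 1 = 18 \cdot 1 = 18$)
$\frac{1}{E - \left(- \sqrt{2181 + 2010} + n{\left(9,24 \right)}\right)} = \frac{1}{600 + \left(\sqrt{2181 + 2010} - 18\right)} = \frac{1}{600 - \left(18 - \sqrt{4191}\right)} = \frac{1}{582 + \sqrt{4191}}$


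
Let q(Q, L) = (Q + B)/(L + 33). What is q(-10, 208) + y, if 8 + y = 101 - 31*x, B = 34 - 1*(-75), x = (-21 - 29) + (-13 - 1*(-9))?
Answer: 425946/241 ≈ 1767.4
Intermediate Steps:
x = -54 (x = -50 + (-13 + 9) = -50 - 4 = -54)
B = 109 (B = 34 + 75 = 109)
q(Q, L) = (109 + Q)/(33 + L) (q(Q, L) = (Q + 109)/(L + 33) = (109 + Q)/(33 + L))
y = 1767 (y = -8 + (101 - 31*(-54)) = -8 + (101 + 1674) = -8 + 1775 = 1767)
q(-10, 208) + y = (109 - 10)/(33 + 208) + 1767 = 99/241 + 1767 = 425946/241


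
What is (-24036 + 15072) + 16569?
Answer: 7605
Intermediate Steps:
(-24036 + 15072) + 16569 = -8964 + 16569 = 7605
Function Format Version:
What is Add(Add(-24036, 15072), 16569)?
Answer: 7605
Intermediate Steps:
Add(Add(-24036, 15072), 16569) = Add(-8964, 16569) = 7605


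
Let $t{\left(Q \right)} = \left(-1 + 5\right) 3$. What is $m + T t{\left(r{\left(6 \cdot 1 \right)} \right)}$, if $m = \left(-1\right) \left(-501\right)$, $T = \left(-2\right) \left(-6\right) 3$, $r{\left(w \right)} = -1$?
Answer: $933$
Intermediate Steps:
$T = 36$ ($T = 12 \cdot 3 = 36$)
$m = 501$
$t{\left(Q \right)} = 12$ ($t{\left(Q \right)} = 4 \cdot 3 = 12$)
$m + T t{\left(r{\left(6 \cdot 1 \right)} \right)} = 501 + 36 \cdot 12 = 501 + 432 = 933$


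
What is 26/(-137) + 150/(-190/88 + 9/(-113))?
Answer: -102464006/1524947 ≈ -67.192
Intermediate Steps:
26/(-137) + 150/(-190/88 + 9/(-113)) = 26*(-1/137) + 150/(-190*1/88 + 9*(-1/113)) = -26/137 + 150/(-95/44 - 9/113) = -26/137 + 150/(-11131/4972) = -26/137 + 150*(-4972/11131) = -26/137 - 745800/11131 = -102464006/1524947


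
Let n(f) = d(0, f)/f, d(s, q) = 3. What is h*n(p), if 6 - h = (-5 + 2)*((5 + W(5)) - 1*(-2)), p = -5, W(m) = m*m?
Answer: -306/5 ≈ -61.200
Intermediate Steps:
W(m) = m**2
n(f) = 3/f
h = 102 (h = 6 - (-5 + 2)*((5 + 5**2) - 1*(-2)) = 6 - (-3)*((5 + 25) + 2) = 6 - (-3)*(30 + 2) = 6 - (-3)*32 = 6 - 1*(-96) = 6 + 96 = 102)
h*n(p) = 102*(3/(-5)) = 102*(3*(-1/5)) = 102*(-3/5) = -306/5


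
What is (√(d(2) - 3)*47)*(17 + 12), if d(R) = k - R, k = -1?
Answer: 1363*I*√6 ≈ 3338.7*I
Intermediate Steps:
d(R) = -1 - R
(√(d(2) - 3)*47)*(17 + 12) = (√((-1 - 1*2) - 3)*47)*(17 + 12) = (√((-1 - 2) - 3)*47)*29 = (√(-3 - 3)*47)*29 = (√(-6)*47)*29 = ((I*√6)*47)*29 = (47*I*√6)*29 = 1363*I*√6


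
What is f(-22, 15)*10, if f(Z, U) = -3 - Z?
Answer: 190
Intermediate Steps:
f(-22, 15)*10 = (-3 - 1*(-22))*10 = (-3 + 22)*10 = 19*10 = 190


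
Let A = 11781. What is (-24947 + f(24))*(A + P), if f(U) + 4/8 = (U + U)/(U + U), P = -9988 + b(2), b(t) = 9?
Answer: -44953593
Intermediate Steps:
P = -9979 (P = -9988 + 9 = -9979)
f(U) = ½ (f(U) = -½ + (U + U)/(U + U) = -½ + (2*U)/((2*U)) = -½ + (2*U)*(1/(2*U)) = -½ + 1 = ½)
(-24947 + f(24))*(A + P) = (-24947 + ½)*(11781 - 9979) = -49893/2*1802 = -44953593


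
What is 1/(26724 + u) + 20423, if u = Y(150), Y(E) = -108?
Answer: 543578569/26616 ≈ 20423.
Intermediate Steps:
u = -108
1/(26724 + u) + 20423 = 1/(26724 - 108) + 20423 = 1/26616 + 20423 = 543578569/26616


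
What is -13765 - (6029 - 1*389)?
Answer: -19405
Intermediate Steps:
-13765 - (6029 - 1*389) = -13765 - (6029 - 389) = -13765 - 1*5640 = -13765 - 5640 = -19405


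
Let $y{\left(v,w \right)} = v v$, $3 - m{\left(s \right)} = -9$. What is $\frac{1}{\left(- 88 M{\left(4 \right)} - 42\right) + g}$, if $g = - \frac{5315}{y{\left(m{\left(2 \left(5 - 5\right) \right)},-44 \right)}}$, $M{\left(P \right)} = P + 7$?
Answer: $- \frac{144}{150755} \approx -0.00095519$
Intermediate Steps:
$m{\left(s \right)} = 12$ ($m{\left(s \right)} = 3 - -9 = 3 + 9 = 12$)
$y{\left(v,w \right)} = v^{2}$
$M{\left(P \right)} = 7 + P$
$g = - \frac{5315}{144}$ ($g = - \frac{5315}{12^{2}} = - \frac{5315}{144} \approx -36.91$)
$\frac{1}{\left(- 88 M{\left(4 \right)} - 42\right) + g} = \frac{1}{\left(- 88 \left(7 + 4\right) - 42\right) - \frac{5315}{144}} = \frac{1}{\left(\left(-88\right) 11 - 42\right) - \frac{5315}{144}} = \frac{1}{\left(-968 - 42\right) - \frac{5315}{144}} = \frac{1}{-1010 - \frac{5315}{144}} = \frac{1}{- \frac{150755}{144}} = - \frac{144}{150755}$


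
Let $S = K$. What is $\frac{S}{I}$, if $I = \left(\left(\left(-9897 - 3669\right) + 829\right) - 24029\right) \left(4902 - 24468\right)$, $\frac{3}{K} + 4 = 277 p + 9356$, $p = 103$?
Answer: $\frac{1}{9083883197316} \approx 1.1009 \cdot 10^{-13}$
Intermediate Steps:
$K = \frac{3}{37883}$ ($K = \frac{3}{-4 + \left(277 \cdot 103 + 9356\right)} = \frac{3}{-4 + \left(28531 + 9356\right)} = \frac{3}{-4 + 37887} = \frac{3}{37883} \approx 7.9191 \cdot 10^{-5}$)
$S = \frac{3}{37883} \approx 7.9191 \cdot 10^{-5}$
$I = 719363556$ ($I = \left(\left(-13566 + 829\right) - 24029\right) \left(-19566\right) = \left(-12737 - 24029\right) \left(-19566\right) = \left(-36766\right) \left(-19566\right) = 719363556$)
$\frac{S}{I} = \frac{3}{37883 \cdot 719363556} = \frac{3}{37883} \cdot \frac{1}{719363556} = \frac{1}{9083883197316}$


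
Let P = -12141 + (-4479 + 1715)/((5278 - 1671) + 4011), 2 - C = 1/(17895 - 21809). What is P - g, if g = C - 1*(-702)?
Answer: -191504144927/14908426 ≈ -12845.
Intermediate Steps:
C = 7829/3914 (C = 2 - 1/(17895 - 21809) = 2 - 1/(-3914) = 2 - 1*(-1/3914) = 2 + 1/3914 = 7829/3914 ≈ 2.0003)
P = -46246451/3809 (P = -12141 - 2764/(3607 + 4011) = -12141 - 2764/7618 = -12141 - 2764*1/7618 = -12141 - 1382/3809 = -46246451/3809 ≈ -12141.)
g = 2755457/3914 (g = 7829/3914 - 1*(-702) = 7829/3914 + 702 = 2755457/3914 ≈ 704.00)
P - g = -46246451/3809 - 1*2755457/3914 = -46246451/3809 - 2755457/3914 = -191504144927/14908426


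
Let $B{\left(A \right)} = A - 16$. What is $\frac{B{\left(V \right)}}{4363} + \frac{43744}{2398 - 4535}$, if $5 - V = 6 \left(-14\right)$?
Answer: $- \frac{190699071}{9323731} \approx -20.453$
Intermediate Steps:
$V = 89$ ($V = 5 - 6 \left(-14\right) = 5 - -84 = 5 + 84 = 89$)
$B{\left(A \right)} = -16 + A$
$\frac{B{\left(V \right)}}{4363} + \frac{43744}{2398 - 4535} = \frac{-16 + 89}{4363} + \frac{43744}{2398 - 4535} = 73 \cdot \frac{1}{4363} + \frac{43744}{-2137} = \frac{73}{4363} + 43744 \left(- \frac{1}{2137}\right) = \frac{73}{4363} - \frac{43744}{2137} = - \frac{190699071}{9323731}$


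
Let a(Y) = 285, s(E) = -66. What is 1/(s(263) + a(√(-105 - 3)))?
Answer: 1/219 ≈ 0.0045662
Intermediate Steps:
1/(s(263) + a(√(-105 - 3))) = 1/(-66 + 285) = 1/219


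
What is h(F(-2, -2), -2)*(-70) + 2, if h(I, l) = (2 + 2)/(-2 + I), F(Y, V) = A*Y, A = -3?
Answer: -68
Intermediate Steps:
F(Y, V) = -3*Y
h(I, l) = 4/(-2 + I)
h(F(-2, -2), -2)*(-70) + 2 = (4/(-2 - 3*(-2)))*(-70) + 2 = (4/(-2 + 6))*(-70) + 2 = (4/4)*(-70) + 2 = (4*(¼))*(-70) + 2 = 1*(-70) + 2 = -70 + 2 = -68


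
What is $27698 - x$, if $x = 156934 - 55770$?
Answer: $-73466$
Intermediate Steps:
$x = 101164$
$27698 - x = 27698 - 101164 = -73466$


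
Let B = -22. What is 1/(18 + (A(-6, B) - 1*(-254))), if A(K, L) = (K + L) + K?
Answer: 1/238 ≈ 0.0042017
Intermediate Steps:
A(K, L) = L + 2*K
1/(18 + (A(-6, B) - 1*(-254))) = 1/(18 + ((-22 + 2*(-6)) - 1*(-254))) = 1/(18 + ((-22 - 12) + 254)) = 1/(18 + (-34 + 254)) = 1/(18 + 220) = 1/238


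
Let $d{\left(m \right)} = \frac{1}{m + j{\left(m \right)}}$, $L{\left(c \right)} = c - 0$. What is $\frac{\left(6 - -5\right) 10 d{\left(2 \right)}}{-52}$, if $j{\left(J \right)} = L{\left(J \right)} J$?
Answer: $- \frac{55}{156} \approx -0.35256$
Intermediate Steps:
$L{\left(c \right)} = c$ ($L{\left(c \right)} = c + 0 = c$)
$j{\left(J \right)} = J^{2}$ ($j{\left(J \right)} = J J = J^{2}$)
$d{\left(m \right)} = \frac{1}{m + m^{2}}$
$\frac{\left(6 - -5\right) 10 d{\left(2 \right)}}{-52} = \frac{\left(6 - -5\right) 10 \frac{1}{2 \left(1 + 2\right)}}{-52} = \left(6 + 5\right) 10 \frac{1}{2 \cdot 3} \left(- \frac{1}{52}\right) = 11 \cdot 10 \cdot \frac{1}{2} \cdot \frac{1}{3} \left(- \frac{1}{52}\right) = 110 \cdot \frac{1}{6} \left(- \frac{1}{52}\right) = \frac{55}{3} \left(- \frac{1}{52}\right) = - \frac{55}{156}$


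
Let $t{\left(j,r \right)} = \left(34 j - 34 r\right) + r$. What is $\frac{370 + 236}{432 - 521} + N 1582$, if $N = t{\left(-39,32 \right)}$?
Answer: $- \frac{335381442}{89} \approx -3.7683 \cdot 10^{6}$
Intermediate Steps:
$t{\left(j,r \right)} = - 33 r + 34 j$ ($t{\left(j,r \right)} = \left(- 34 r + 34 j\right) + r = - 33 r + 34 j$)
$N = -2382$ ($N = \left(-33\right) 32 + 34 \left(-39\right) = -1056 - 1326 = -2382$)
$\frac{370 + 236}{432 - 521} + N 1582 = \frac{370 + 236}{432 - 521} - 3768324 = \frac{606}{-89} - 3768324 = 606 \left(- \frac{1}{89}\right) - 3768324 = - \frac{606}{89} - 3768324 = - \frac{335381442}{89}$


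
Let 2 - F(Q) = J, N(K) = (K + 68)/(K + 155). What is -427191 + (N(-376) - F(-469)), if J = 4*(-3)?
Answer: -94411997/221 ≈ -4.2720e+5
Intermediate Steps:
N(K) = (68 + K)/(155 + K)
J = -12
F(Q) = 14 (F(Q) = 2 - 1*(-12) = 2 + 12 = 14)
-427191 + (N(-376) - F(-469)) = -427191 + ((68 - 376)/(155 - 376) - 1*14) = -427191 + (-308/(-221) - 14) = -427191 + (-1/221*(-308) - 14) = -427191 + (308/221 - 14) = -427191 - 2786/221 = -94411997/221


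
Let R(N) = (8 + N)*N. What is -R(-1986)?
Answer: -3928308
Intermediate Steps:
R(N) = N*(8 + N)
-R(-1986) = -(-1986)*(8 - 1986) = -(-1986)*(-1978) = -1*3928308 = -3928308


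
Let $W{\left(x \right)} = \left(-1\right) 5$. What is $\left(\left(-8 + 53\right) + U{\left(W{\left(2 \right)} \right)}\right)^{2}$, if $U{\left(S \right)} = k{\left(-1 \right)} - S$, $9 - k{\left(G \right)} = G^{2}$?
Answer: $3364$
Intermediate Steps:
$k{\left(G \right)} = 9 - G^{2}$
$W{\left(x \right)} = -5$
$U{\left(S \right)} = 8 - S$ ($U{\left(S \right)} = \left(9 - \left(-1\right)^{2}\right) - S = \left(9 - 1\right) - S = 8 - S$)
$\left(\left(-8 + 53\right) + U{\left(W{\left(2 \right)} \right)}\right)^{2} = \left(\left(-8 + 53\right) + \left(8 - -5\right)\right)^{2} = \left(45 + \left(8 + 5\right)\right)^{2} = \left(45 + 13\right)^{2} = 58^{2} = 3364$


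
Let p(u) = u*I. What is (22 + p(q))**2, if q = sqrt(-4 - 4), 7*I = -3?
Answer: 23644/49 - 264*I*sqrt(2)/7 ≈ 482.53 - 53.336*I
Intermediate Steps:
I = -3/7 (I = (1/7)*(-3) = -3/7 ≈ -0.42857)
q = 2*I*sqrt(2) (q = sqrt(-8) = 2*I*sqrt(2) ≈ 2.8284*I)
p(u) = -3*u/7 (p(u) = u*(-3/7) = -3*u/7)
(22 + p(q))**2 = (22 - 6*I*sqrt(2)/7)**2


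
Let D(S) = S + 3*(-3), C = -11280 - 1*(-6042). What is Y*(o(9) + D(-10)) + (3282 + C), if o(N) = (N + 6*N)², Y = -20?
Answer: -80956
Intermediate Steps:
C = -5238 (C = -11280 + 6042 = -5238)
D(S) = -9 + S (D(S) = S - 9 = -9 + S)
o(N) = 49*N² (o(N) = (7*N)² = 49*N²)
Y*(o(9) + D(-10)) + (3282 + C) = -20*(49*9² + (-9 - 10)) + (3282 - 5238) = -20*(49*81 - 19) - 1956 = -20*(3969 - 19) - 1956 = -20*3950 - 1956 = -79000 - 1956 = -80956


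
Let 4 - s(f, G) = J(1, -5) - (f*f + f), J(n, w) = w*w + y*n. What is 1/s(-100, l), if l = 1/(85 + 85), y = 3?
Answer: 1/9876 ≈ 0.00010126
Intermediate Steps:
l = 1/170 ≈ 0.0058824
J(n, w) = w² + 3*n (J(n, w) = w*w + 3*n = w² + 3*n)
s(f, G) = -24 + f + f² (s(f, G) = 4 - (((-5)² + 3*1) - (f*f + f)) = 4 - ((25 + 3) - (f² + f)) = 4 - (28 - (f + f²)) = 4 - (28 + (-f - f²)) = 4 - (28 - f - f²) = 4 + (-28 + f + f²) = -24 + f + f²)
1/s(-100, l) = 1/(-24 - 100 + (-100)²) = 1/(-24 - 100 + 10000) = 1/9876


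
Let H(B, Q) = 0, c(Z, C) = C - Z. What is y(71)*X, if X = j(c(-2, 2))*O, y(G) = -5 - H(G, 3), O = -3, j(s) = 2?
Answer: 30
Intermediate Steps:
y(G) = -5 (y(G) = -5 - 1*0 = -5 + 0 = -5)
X = -6 (X = 2*(-3) = -6)
y(71)*X = -5*(-6) = 30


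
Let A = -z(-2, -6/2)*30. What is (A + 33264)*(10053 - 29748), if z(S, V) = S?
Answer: -656316180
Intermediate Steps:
A = 60 (A = -1*(-2)*30 = 2*30 = 60)
(A + 33264)*(10053 - 29748) = (60 + 33264)*(10053 - 29748) = 33324*(-19695) = -656316180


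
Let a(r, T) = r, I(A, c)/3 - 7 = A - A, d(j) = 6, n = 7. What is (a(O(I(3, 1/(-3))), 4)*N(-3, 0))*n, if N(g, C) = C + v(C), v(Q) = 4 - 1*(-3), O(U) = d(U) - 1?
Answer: 245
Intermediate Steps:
I(A, c) = 21 (I(A, c) = 21 + 3*(A - A) = 21 + 3*0 = 21 + 0 = 21)
O(U) = 5 (O(U) = 6 - 1 = 5)
v(Q) = 7 (v(Q) = 4 + 3 = 7)
N(g, C) = 7 + C (N(g, C) = C + 7 = 7 + C)
(a(O(I(3, 1/(-3))), 4)*N(-3, 0))*n = (5*(7 + 0))*7 = (5*7)*7 = 35*7 = 245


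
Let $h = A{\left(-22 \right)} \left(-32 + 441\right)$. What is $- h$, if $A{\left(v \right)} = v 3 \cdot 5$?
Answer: $134970$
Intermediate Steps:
$A{\left(v \right)} = 15 v$ ($A{\left(v \right)} = 3 v 5 = 15 v$)
$h = -134970$ ($h = 15 \left(-22\right) \left(-32 + 441\right) = \left(-330\right) 409 = -134970$)
$- h = \left(-1\right) \left(-134970\right) = 134970$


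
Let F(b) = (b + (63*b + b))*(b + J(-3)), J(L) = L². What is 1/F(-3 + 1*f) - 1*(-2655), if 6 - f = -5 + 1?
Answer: 19328401/7280 ≈ 2655.0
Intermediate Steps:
f = 10 (f = 6 - (-5 + 1) = 6 - 1*(-4) = 6 + 4 = 10)
F(b) = 65*b*(9 + b) (F(b) = (b + (63*b + b))*(b + (-3)²) = (b + 64*b)*(b + 9) = (65*b)*(9 + b) = 65*b*(9 + b))
1/F(-3 + 1*f) - 1*(-2655) = 1/(65*(-3 + 1*10)*(9 + (-3 + 1*10))) - 1*(-2655) = 1/(65*(-3 + 10)*(9 + (-3 + 10))) + 2655 = 1/(65*7*(9 + 7)) + 2655 = 1/(65*7*16) + 2655 = 1/7280 + 2655 = 19328401/7280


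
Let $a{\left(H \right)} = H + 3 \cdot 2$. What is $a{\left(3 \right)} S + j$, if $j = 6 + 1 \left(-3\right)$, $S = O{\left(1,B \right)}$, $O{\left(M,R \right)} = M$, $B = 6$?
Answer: $12$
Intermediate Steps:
$a{\left(H \right)} = 6 + H$ ($a{\left(H \right)} = H + 6 = 6 + H$)
$S = 1$
$j = 3$ ($j = 6 - 3 = 3$)
$a{\left(3 \right)} S + j = \left(6 + 3\right) 1 + 3 = 9 \cdot 1 + 3 = 9 + 3 = 12$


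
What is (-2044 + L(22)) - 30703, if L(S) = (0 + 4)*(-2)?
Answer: -32755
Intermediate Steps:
L(S) = -8 (L(S) = 4*(-2) = -8)
(-2044 + L(22)) - 30703 = (-2044 - 8) - 30703 = -2052 - 30703 = -32755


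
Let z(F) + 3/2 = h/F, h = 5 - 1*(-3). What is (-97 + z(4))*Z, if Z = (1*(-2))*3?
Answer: 579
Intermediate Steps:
Z = -6 (Z = -2*3 = -6)
h = 8 (h = 5 + 3 = 8)
z(F) = -3/2 + 8/F
(-97 + z(4))*Z = (-97 + (-3/2 + 8/4))*(-6) = (-97 + (-3/2 + 8*(¼)))*(-6) = (-97 + (-3/2 + 2))*(-6) = (-97 + ½)*(-6) = -193/2*(-6) = 579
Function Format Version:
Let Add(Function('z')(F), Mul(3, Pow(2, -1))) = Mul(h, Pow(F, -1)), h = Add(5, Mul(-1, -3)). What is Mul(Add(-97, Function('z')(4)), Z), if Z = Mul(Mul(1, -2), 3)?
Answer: 579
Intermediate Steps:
Z = -6 (Z = Mul(-2, 3) = -6)
h = 8 (h = Add(5, 3) = 8)
Function('z')(F) = Add(Rational(-3, 2), Mul(8, Pow(F, -1)))
Mul(Add(-97, Function('z')(4)), Z) = Mul(Add(-97, Add(Rational(-3, 2), Mul(8, Pow(4, -1)))), -6) = Mul(Add(-97, Add(Rational(-3, 2), Mul(8, Rational(1, 4)))), -6) = Mul(Add(-97, Add(Rational(-3, 2), 2)), -6) = Mul(Add(-97, Rational(1, 2)), -6) = Mul(Rational(-193, 2), -6) = 579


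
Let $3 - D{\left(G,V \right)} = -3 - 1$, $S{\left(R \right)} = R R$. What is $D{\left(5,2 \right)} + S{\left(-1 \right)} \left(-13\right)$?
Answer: $-6$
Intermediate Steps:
$S{\left(R \right)} = R^{2}$
$D{\left(G,V \right)} = 7$ ($D{\left(G,V \right)} = 3 - \left(-3 - 1\right) = 3 - -4 = 3 + 4 = 7$)
$D{\left(5,2 \right)} + S{\left(-1 \right)} \left(-13\right) = 7 + \left(-1\right)^{2} \left(-13\right) = 7 + 1 \left(-13\right) = 7 - 13 = -6$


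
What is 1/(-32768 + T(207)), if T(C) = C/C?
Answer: -1/32767 ≈ -3.0519e-5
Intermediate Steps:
T(C) = 1
1/(-32768 + T(207)) = 1/(-32768 + 1) = 1/(-32767) = -1/32767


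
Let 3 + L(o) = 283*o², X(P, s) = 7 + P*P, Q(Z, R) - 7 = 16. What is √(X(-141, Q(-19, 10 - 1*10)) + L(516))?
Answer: 391*√493 ≈ 8681.6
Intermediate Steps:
Q(Z, R) = 23 (Q(Z, R) = 7 + 16 = 23)
X(P, s) = 7 + P²
L(o) = -3 + 283*o²
√(X(-141, Q(-19, 10 - 1*10)) + L(516)) = √((7 + (-141)²) + (-3 + 283*516²)) = √((7 + 19881) + (-3 + 283*266256)) = √(19888 + (-3 + 75350448)) = √(19888 + 75350445) = √75370333 = 391*√493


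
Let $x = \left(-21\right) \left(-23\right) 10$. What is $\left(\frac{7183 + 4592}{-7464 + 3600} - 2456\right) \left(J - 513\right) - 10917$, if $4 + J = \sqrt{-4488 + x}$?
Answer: $\frac{1623408705}{1288} - \frac{9501759 \sqrt{38}}{1288} \approx 1.2149 \cdot 10^{6}$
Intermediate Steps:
$x = 4830$ ($x = 483 \cdot 10 = 4830$)
$J = -4 + 3 \sqrt{38}$ ($J = -4 + \sqrt{-4488 + 4830} = -4 + \sqrt{342} = -4 + 3 \sqrt{38} \approx 14.493$)
$\left(\frac{7183 + 4592}{-7464 + 3600} - 2456\right) \left(J - 513\right) - 10917 = \left(\frac{7183 + 4592}{-7464 + 3600} - 2456\right) \left(\left(-4 + 3 \sqrt{38}\right) - 513\right) - 10917 = \left(\frac{11775}{-3864} - 2456\right) \left(-517 + 3 \sqrt{38}\right) - 10917 = \left(11775 \left(- \frac{1}{3864}\right) - 2456\right) \left(-517 + 3 \sqrt{38}\right) - 10917 = \left(- \frac{3925}{1288} - 2456\right) \left(-517 + 3 \sqrt{38}\right) - 10917 = - \frac{3167253 \left(-517 + 3 \sqrt{38}\right)}{1288} - 10917 = \left(\frac{1637469801}{1288} - \frac{9501759 \sqrt{38}}{1288}\right) - 10917 = \frac{1623408705}{1288} - \frac{9501759 \sqrt{38}}{1288}$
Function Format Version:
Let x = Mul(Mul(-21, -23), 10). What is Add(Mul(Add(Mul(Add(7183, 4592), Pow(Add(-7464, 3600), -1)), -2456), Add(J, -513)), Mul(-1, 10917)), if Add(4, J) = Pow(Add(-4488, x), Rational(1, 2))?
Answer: Add(Rational(1623408705, 1288), Mul(Rational(-9501759, 1288), Pow(38, Rational(1, 2)))) ≈ 1.2149e+6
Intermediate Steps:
x = 4830 (x = Mul(483, 10) = 4830)
J = Add(-4, Mul(3, Pow(38, Rational(1, 2)))) (J = Add(-4, Pow(Add(-4488, 4830), Rational(1, 2))) = Add(-4, Pow(342, Rational(1, 2))) = Add(-4, Mul(3, Pow(38, Rational(1, 2)))) ≈ 14.493)
Add(Mul(Add(Mul(Add(7183, 4592), Pow(Add(-7464, 3600), -1)), -2456), Add(J, -513)), Mul(-1, 10917)) = Add(Mul(Add(Mul(Add(7183, 4592), Pow(Add(-7464, 3600), -1)), -2456), Add(Add(-4, Mul(3, Pow(38, Rational(1, 2)))), -513)), Mul(-1, 10917)) = Add(Mul(Add(Mul(11775, Pow(-3864, -1)), -2456), Add(-517, Mul(3, Pow(38, Rational(1, 2))))), -10917) = Add(Mul(Add(Mul(11775, Rational(-1, 3864)), -2456), Add(-517, Mul(3, Pow(38, Rational(1, 2))))), -10917) = Add(Mul(Add(Rational(-3925, 1288), -2456), Add(-517, Mul(3, Pow(38, Rational(1, 2))))), -10917) = Add(Mul(Rational(-3167253, 1288), Add(-517, Mul(3, Pow(38, Rational(1, 2))))), -10917) = Add(Add(Rational(1637469801, 1288), Mul(Rational(-9501759, 1288), Pow(38, Rational(1, 2)))), -10917) = Add(Rational(1623408705, 1288), Mul(Rational(-9501759, 1288), Pow(38, Rational(1, 2))))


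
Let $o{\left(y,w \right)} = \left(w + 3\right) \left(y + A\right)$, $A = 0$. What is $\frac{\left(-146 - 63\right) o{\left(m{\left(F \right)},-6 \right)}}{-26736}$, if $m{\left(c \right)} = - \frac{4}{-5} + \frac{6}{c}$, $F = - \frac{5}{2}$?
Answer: $\frac{209}{5570} \approx 0.037522$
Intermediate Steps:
$F = - \frac{5}{2}$ ($F = \left(-5\right) \frac{1}{2} = - \frac{5}{2} \approx -2.5$)
$m{\left(c \right)} = \frac{4}{5} + \frac{6}{c}$ ($m{\left(c \right)} = \left(-4\right) \left(- \frac{1}{5}\right) + \frac{6}{c} = \frac{4}{5} + \frac{6}{c}$)
$o{\left(y,w \right)} = y \left(3 + w\right)$ ($o{\left(y,w \right)} = \left(w + 3\right) \left(y + 0\right) = \left(3 + w\right) y = y \left(3 + w\right)$)
$\frac{\left(-146 - 63\right) o{\left(m{\left(F \right)},-6 \right)}}{-26736} = \frac{\left(-146 - 63\right) \left(\frac{4}{5} + \frac{6}{- \frac{5}{2}}\right) \left(3 - 6\right)}{-26736} = - 209 \left(\frac{4}{5} + 6 \left(- \frac{2}{5}\right)\right) \left(-3\right) \left(- \frac{1}{26736}\right) = - 209 \left(\frac{4}{5} - \frac{12}{5}\right) \left(-3\right) \left(- \frac{1}{26736}\right) = - 209 \left(\left(- \frac{8}{5}\right) \left(-3\right)\right) \left(- \frac{1}{26736}\right) = \left(-209\right) \frac{24}{5} \left(- \frac{1}{26736}\right) = \left(- \frac{5016}{5}\right) \left(- \frac{1}{26736}\right) = \frac{209}{5570}$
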